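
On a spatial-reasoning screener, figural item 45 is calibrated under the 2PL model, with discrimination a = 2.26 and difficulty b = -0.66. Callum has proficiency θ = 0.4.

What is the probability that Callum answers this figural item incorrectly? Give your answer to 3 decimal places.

P(θ) = 1 / (1 + exp(−a(θ − b)))
Exponent: 2.26 × (0.4 − (-0.66)) = 2.3956
1/(1 + e^{-2.3956}) = 0.9165
P(incorrect) = 1 − 0.9165 = 0.0835

0.084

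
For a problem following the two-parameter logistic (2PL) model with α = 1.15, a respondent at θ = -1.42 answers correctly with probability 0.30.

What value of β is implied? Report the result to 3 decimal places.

P(θ) = 1 / (1 + exp(−α(θ − β)))
logit(0.30) = ln(0.30/0.70) = -0.8473
β = θ − logit/(α) = -1.42 − (-0.8473)/1.1500 = -0.6832

-0.683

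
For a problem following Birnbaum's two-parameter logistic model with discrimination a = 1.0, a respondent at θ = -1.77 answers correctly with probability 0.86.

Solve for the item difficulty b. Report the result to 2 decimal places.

-3.59

P(θ) = 1 / (1 + exp(−a(θ − b)))
logit(0.86) = ln(0.86/0.14) = 1.8153
b = θ − logit/(a) = -1.77 − 1.8153/1.0000 = -3.5853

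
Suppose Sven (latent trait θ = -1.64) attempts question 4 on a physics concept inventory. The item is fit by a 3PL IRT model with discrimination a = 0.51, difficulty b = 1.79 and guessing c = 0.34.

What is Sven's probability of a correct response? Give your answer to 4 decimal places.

0.4378

P(θ) = c + (1 − c) · 1 / (1 + exp(−a(θ − b)))
Exponent: 0.51 × (-1.64 − 1.79) = -1.7493
1/(1 + e^{1.7493}) = 0.1481
P = 0.34 + 0.66 × 0.1481 = 0.4378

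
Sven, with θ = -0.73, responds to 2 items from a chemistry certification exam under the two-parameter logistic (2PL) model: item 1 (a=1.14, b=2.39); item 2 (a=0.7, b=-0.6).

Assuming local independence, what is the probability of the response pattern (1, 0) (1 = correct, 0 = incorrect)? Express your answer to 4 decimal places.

P(θ) = 1 / (1 + exp(−a(θ − b)))
P_1 = 1/(1+e^{3.5568}) = 0.0277
P_2 = 1/(1+e^{0.0910}) = 0.4773
L = P_1 × (1−P_2) = 0.0277 × 0.5227 = 0.01450

0.0145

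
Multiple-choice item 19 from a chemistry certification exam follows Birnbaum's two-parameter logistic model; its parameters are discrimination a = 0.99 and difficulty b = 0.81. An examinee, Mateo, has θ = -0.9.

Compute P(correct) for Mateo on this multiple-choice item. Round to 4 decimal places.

P(θ) = 1 / (1 + exp(−a(θ − b)))
Exponent: 0.99 × (-0.9 − 0.81) = -1.6929
1/(1 + e^{1.6929}) = 0.1554

0.1554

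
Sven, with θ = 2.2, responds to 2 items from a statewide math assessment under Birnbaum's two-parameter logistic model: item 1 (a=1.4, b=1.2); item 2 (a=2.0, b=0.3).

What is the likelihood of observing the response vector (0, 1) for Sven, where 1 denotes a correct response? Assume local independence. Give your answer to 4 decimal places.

P(θ) = 1 / (1 + exp(−a(θ − b)))
P_1 = 1/(1+e^{-1.4000}) = 0.8022
P_2 = 1/(1+e^{-3.8000}) = 0.9781
L = (1−P_1) × P_2 = 0.1978 × 0.9781 = 0.19349

0.1935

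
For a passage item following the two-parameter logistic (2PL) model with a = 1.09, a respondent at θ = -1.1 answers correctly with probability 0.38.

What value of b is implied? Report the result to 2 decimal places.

-0.65

P(θ) = 1 / (1 + exp(−a(θ − b)))
logit(0.38) = ln(0.38/0.62) = -0.4895
b = θ − logit/(a) = -1.1 − (-0.4895)/1.0900 = -0.6509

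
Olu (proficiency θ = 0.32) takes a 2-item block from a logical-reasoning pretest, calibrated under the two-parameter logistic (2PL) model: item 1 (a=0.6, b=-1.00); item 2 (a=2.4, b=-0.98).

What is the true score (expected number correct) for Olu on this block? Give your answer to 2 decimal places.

1.65

P(θ) = 1 / (1 + exp(−a(θ − b)))
P_1 = 1/(1+e^{-0.7920}) = 0.6883
P_2 = 1/(1+e^{-3.1200}) = 0.9577
E[score] = 0.6883 + 0.9577 = 1.6460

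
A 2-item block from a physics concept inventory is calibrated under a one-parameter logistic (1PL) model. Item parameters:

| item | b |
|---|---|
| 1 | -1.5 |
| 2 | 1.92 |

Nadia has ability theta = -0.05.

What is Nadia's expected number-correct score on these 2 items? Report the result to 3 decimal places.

P(theta) = 1 / (1 + exp(−(theta − b)))
P_1 = 1/(1+e^{-1.4500}) = 0.8100
P_2 = 1/(1+e^{1.9700}) = 0.1224
E[score] = 0.8100 + 0.1224 = 0.9324

0.932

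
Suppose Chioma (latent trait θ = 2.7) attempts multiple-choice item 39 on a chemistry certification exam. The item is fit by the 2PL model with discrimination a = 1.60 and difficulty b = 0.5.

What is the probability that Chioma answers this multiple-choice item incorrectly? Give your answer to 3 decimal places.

0.029

P(θ) = 1 / (1 + exp(−a(θ − b)))
Exponent: 1.60 × (2.7 − 0.5) = 3.5200
1/(1 + e^{-3.5200}) = 0.9713
P(incorrect) = 1 − 0.9713 = 0.0287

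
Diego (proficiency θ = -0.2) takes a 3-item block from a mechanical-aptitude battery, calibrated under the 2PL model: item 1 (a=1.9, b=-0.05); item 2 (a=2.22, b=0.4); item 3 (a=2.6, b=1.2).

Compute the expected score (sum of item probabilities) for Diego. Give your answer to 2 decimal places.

0.66

P(θ) = 1 / (1 + exp(−a(θ − b)))
P_1 = 1/(1+e^{0.2850}) = 0.4292
P_2 = 1/(1+e^{1.3320}) = 0.2088
P_3 = 1/(1+e^{3.6400}) = 0.0256
E[score] = 0.4292 + 0.2088 + 0.0256 = 0.6636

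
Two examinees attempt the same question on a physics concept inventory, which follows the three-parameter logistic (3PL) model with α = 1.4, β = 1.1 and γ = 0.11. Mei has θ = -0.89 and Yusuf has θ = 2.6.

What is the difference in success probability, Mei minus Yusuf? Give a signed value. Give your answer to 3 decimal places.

-0.741

P(θ) = γ + (1 − γ) · 1 / (1 + exp(−α(θ − β)))
P(Mei) = 0.1617  [exponent -2.7860]
P(Yusuf) = 0.9029  [exponent 2.1000]
Difference = 0.1617 − 0.9029 = -0.7412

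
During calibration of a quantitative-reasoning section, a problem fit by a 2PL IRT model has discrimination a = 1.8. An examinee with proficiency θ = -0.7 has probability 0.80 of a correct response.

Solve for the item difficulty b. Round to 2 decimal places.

P(θ) = 1 / (1 + exp(−a(θ − b)))
logit(0.80) = ln(0.80/0.20) = 1.3863
b = θ − logit/(a) = -0.7 − 1.3863/1.8000 = -1.4702

-1.47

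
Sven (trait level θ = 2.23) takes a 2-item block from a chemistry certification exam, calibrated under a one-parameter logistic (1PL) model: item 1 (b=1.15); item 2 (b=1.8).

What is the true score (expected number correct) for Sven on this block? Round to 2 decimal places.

P(θ) = 1 / (1 + exp(−(θ − b)))
P_1 = 1/(1+e^{-1.0800}) = 0.7465
P_2 = 1/(1+e^{-0.4300}) = 0.6059
E[score] = 0.7465 + 0.6059 = 1.3524

1.35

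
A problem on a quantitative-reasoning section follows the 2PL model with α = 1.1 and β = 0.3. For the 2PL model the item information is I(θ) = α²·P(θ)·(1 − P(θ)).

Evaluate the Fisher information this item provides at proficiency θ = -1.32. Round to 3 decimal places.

P = 1/(1+e^{1.7820}) = 0.1441
P(1−P) = 0.1441 × 0.8559 = 0.1233
I = α² × P(1−P) = 1.1² × 0.1233 = 0.14920

0.149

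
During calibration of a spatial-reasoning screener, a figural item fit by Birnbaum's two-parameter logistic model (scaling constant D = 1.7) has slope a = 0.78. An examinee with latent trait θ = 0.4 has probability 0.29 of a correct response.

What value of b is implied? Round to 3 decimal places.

1.075

P(θ) = 1 / (1 + exp(−D·a(θ − b)))
logit(0.29) = ln(0.29/0.71) = -0.8954
b = θ − logit/(1.7·a) = 0.4 − (-0.8954)/1.3260 = 1.0753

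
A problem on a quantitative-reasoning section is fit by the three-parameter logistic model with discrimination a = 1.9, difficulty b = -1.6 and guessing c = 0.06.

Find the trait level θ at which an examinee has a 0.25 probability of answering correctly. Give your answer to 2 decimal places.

-2.32

P(θ) = c + (1 − c) · 1 / (1 + exp(−a(θ − b)))
Remove guessing floor: (0.25 − 0.06)/(1 − 0.06) = 0.2021
logit = ln(0.2021/0.7979) = -1.3730
θ = b + logit/(a) = -1.6 + (-1.3730)/1.9000 = -2.3227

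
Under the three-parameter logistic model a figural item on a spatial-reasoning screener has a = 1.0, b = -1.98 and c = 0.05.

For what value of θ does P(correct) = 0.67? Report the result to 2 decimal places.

P(θ) = c + (1 − c) · 1 / (1 + exp(−a(θ − b)))
Remove guessing floor: (0.67 − 0.05)/(1 − 0.05) = 0.6526
logit = ln(0.6526/0.3474) = 0.6306
θ = b + logit/(a) = -1.98 + 0.6306/1.0000 = -1.3494

-1.35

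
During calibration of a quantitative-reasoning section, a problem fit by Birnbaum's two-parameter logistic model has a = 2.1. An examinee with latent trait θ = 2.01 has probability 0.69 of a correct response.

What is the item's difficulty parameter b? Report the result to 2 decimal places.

1.63

P(θ) = 1 / (1 + exp(−a(θ − b)))
logit(0.69) = ln(0.69/0.31) = 0.8001
b = θ − logit/(a) = 2.01 − 0.8001/2.1000 = 1.6290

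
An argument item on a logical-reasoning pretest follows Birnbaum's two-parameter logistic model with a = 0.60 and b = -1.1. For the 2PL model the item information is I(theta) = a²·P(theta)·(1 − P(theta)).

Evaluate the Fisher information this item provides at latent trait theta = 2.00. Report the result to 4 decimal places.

P = 1/(1+e^{-1.8600}) = 0.8653
P(1−P) = 0.8653 × 0.1347 = 0.1166
I = a² × P(1−P) = 0.60² × 0.1166 = 0.04196

0.0420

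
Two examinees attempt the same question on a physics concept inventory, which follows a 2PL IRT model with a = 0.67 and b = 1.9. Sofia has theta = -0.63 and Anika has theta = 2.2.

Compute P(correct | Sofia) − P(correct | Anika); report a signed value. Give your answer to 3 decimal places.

P(theta) = 1 / (1 + exp(−a(theta − b)))
P(Sofia) = 0.1551  [exponent -1.6951]
P(Anika) = 0.5501  [exponent 0.2010]
Difference = 0.1551 − 0.5501 = -0.3950

-0.395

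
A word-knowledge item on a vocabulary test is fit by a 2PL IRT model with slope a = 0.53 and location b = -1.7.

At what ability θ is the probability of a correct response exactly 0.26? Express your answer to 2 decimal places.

-3.67

P(θ) = 1 / (1 + exp(−a(θ − b)))
logit = ln(0.2600/0.7400) = -1.0460
θ = b + logit/(a) = -1.7 + (-1.0460)/0.5300 = -3.6735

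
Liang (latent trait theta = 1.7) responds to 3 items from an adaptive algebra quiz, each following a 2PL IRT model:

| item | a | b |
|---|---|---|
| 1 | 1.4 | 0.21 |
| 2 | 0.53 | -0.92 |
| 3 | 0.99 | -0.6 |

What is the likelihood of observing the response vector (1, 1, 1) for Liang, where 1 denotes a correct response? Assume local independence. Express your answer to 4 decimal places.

P(theta) = 1 / (1 + exp(−a(theta − b)))
P_1 = 1/(1+e^{-2.0860}) = 0.8895
P_2 = 1/(1+e^{-1.3886}) = 0.8004
P_3 = 1/(1+e^{-2.2770}) = 0.9070
L = P_1 × P_2 × P_3 = 0.8895 × 0.8004 × 0.9070 = 0.64571

0.6457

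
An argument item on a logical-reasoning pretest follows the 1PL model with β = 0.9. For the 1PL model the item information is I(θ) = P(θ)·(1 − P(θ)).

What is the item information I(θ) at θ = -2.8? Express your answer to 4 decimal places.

P = 1/(1+e^{3.7000}) = 0.0241
P(1−P) = 0.0241 × 0.9759 = 0.0235
I = P(1−P) = 0.02354

0.0235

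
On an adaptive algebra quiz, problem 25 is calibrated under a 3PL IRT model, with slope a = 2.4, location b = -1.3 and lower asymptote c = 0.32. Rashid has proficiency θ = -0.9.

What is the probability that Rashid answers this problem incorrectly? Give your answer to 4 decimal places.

P(θ) = c + (1 − c) · 1 / (1 + exp(−a(θ − b)))
Exponent: 2.4 × (-0.9 − (-1.3)) = 0.9600
1/(1 + e^{-0.9600}) = 0.7231
P = 0.32 + 0.68 × 0.7231 = 0.8117
P(incorrect) = 1 − 0.8117 = 0.1883

0.1883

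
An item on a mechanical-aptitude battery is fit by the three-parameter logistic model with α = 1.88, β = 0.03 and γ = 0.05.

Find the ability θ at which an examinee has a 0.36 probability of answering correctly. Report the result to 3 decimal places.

P(θ) = γ + (1 − γ) · 1 / (1 + exp(−α(θ − β)))
Remove guessing floor: (0.36 − 0.05)/(1 − 0.05) = 0.3263
logit = ln(0.3263/0.6737) = -0.7249
θ = β + logit/(α) = 0.03 + (-0.7249)/1.8800 = -0.3556

-0.356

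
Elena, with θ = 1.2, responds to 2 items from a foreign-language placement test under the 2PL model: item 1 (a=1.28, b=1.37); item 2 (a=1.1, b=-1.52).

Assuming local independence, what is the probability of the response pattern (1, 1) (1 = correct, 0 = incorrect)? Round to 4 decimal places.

P(θ) = 1 / (1 + exp(−a(θ − b)))
P_1 = 1/(1+e^{0.2176}) = 0.4458
P_2 = 1/(1+e^{-2.9920}) = 0.9522
L = P_1 × P_2 = 0.4458 × 0.9522 = 0.42451

0.4245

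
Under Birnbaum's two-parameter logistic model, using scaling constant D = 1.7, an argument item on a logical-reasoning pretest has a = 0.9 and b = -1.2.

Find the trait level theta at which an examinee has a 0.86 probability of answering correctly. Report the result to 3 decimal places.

P(theta) = 1 / (1 + exp(−D·a(theta − b)))
logit = ln(0.8600/0.1400) = 1.8153
theta = b + logit/(1.7·a) = -1.2 + 1.8153/1.5300 = -0.0135

-0.014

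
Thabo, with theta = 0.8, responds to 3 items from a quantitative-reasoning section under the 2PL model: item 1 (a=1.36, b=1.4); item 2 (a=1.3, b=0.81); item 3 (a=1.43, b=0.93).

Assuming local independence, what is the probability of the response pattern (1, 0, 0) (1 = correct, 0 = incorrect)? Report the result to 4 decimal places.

0.0843

P(theta) = 1 / (1 + exp(−a(theta − b)))
P_1 = 1/(1+e^{0.8160}) = 0.3066
P_2 = 1/(1+e^{0.0130}) = 0.4968
P_3 = 1/(1+e^{0.1859}) = 0.4537
L = P_1 × (1−P_2) × (1−P_3) = 0.3066 × 0.5032 × 0.5463 = 0.08430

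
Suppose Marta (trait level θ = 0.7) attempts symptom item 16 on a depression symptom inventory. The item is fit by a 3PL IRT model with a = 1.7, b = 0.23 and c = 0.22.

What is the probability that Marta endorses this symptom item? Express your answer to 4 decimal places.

0.7580

P(θ) = c + (1 − c) · 1 / (1 + exp(−a(θ − b)))
Exponent: 1.7 × (0.7 − 0.23) = 0.7990
1/(1 + e^{-0.7990}) = 0.6898
P = 0.22 + 0.78 × 0.6898 = 0.7580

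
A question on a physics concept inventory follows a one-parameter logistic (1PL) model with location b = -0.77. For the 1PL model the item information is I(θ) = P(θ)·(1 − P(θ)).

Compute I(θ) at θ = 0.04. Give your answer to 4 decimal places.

P = 1/(1+e^{-0.8100}) = 0.6921
P(1−P) = 0.6921 × 0.3079 = 0.2131
I = P(1−P) = 0.21309

0.2131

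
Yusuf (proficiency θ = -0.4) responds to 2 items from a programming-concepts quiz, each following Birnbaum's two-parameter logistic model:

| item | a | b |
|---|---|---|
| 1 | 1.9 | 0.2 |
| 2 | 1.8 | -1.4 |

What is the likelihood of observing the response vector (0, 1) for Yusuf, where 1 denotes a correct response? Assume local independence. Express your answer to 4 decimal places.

P(θ) = 1 / (1 + exp(−a(θ − b)))
P_1 = 1/(1+e^{1.1400}) = 0.2423
P_2 = 1/(1+e^{-1.8000}) = 0.8581
L = (1−P_1) × P_2 = 0.7577 × 0.8581 = 0.65020

0.6502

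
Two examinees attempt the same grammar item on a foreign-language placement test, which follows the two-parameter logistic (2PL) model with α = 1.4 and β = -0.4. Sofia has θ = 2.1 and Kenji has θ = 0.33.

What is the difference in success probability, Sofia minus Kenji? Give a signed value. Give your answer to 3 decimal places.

0.235

P(θ) = 1 / (1 + exp(−α(θ − β)))
P(Sofia) = 0.9707  [exponent 3.5000]
P(Kenji) = 0.7354  [exponent 1.0220]
Difference = 0.9707 − 0.7354 = 0.2353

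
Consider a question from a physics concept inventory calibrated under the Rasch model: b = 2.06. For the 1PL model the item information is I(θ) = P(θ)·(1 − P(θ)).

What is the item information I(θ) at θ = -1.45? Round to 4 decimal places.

P = 1/(1+e^{3.5100}) = 0.0290
P(1−P) = 0.0290 × 0.9710 = 0.0282
I = P(1−P) = 0.02819

0.0282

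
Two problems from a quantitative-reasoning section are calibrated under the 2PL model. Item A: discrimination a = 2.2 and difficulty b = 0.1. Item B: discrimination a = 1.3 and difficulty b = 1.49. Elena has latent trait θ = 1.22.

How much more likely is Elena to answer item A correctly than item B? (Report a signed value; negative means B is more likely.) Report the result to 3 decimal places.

P(θ) = 1 / (1 + exp(−a(θ − b)))
P_A = 0.9216
P_B = 0.4131
P_A − P_B = 0.5084

0.508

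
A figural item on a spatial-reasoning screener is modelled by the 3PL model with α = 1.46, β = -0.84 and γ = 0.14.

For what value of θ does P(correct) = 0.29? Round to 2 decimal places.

-1.90

P(θ) = γ + (1 − γ) · 1 / (1 + exp(−α(θ − β)))
Remove guessing floor: (0.29 − 0.14)/(1 − 0.14) = 0.1744
logit = ln(0.1744/0.8256) = -1.5546
θ = β + logit/(α) = -0.84 + (-1.5546)/1.4600 = -1.9048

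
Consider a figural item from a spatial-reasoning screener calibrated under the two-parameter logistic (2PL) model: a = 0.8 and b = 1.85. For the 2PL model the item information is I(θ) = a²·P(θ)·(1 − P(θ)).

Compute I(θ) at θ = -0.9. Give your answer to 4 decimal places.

0.0575

P = 1/(1+e^{2.2000}) = 0.0998
P(1−P) = 0.0998 × 0.9002 = 0.0898
I = a² × P(1−P) = 0.8² × 0.0898 = 0.05747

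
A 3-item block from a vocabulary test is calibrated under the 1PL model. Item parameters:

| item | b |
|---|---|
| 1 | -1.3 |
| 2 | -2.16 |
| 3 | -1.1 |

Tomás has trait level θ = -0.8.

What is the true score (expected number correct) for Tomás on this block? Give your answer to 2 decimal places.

P(θ) = 1 / (1 + exp(−(θ − b)))
P_1 = 1/(1+e^{-0.5000}) = 0.6225
P_2 = 1/(1+e^{-1.3600}) = 0.7958
P_3 = 1/(1+e^{-0.3000}) = 0.5744
E[score] = 0.6225 + 0.7958 + 0.5744 = 1.9927

1.99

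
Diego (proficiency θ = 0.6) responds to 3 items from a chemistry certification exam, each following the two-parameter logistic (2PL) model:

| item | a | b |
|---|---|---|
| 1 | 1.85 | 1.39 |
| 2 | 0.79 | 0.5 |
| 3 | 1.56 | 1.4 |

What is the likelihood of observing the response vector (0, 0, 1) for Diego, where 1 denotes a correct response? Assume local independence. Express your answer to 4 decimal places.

P(θ) = 1 / (1 + exp(−a(θ − b)))
P_1 = 1/(1+e^{1.4615}) = 0.1882
P_2 = 1/(1+e^{-0.0790}) = 0.5197
P_3 = 1/(1+e^{1.2480}) = 0.2230
L = (1−P_1) × (1−P_2) × P_3 = 0.8118 × 0.4803 × 0.2230 = 0.08696

0.0870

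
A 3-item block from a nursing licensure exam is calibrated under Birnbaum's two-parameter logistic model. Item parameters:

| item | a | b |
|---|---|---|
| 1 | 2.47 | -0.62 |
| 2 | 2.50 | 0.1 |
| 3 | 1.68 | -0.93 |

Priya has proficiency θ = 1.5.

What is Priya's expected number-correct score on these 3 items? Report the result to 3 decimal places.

P(θ) = 1 / (1 + exp(−a(θ − b)))
P_1 = 1/(1+e^{-5.2364}) = 0.9947
P_2 = 1/(1+e^{-3.5000}) = 0.9707
P_3 = 1/(1+e^{-4.0824}) = 0.9834
E[score] = 0.9947 + 0.9707 + 0.9834 = 2.9488

2.949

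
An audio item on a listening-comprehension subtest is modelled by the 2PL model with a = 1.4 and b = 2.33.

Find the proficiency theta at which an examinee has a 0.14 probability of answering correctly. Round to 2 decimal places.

1.03

P(theta) = 1 / (1 + exp(−a(theta − b)))
logit = ln(0.1400/0.8600) = -1.8153
theta = b + logit/(a) = 2.33 + (-1.8153)/1.4000 = 1.0334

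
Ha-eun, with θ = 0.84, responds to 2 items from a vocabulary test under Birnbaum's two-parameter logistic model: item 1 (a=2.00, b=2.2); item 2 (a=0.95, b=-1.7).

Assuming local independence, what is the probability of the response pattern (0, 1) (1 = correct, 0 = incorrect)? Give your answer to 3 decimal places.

P(θ) = 1 / (1 + exp(−a(θ − b)))
P_1 = 1/(1+e^{2.7200}) = 0.0618
P_2 = 1/(1+e^{-2.4130}) = 0.9178
L = (1−P_1) × P_2 = 0.9382 × 0.9178 = 0.86109

0.861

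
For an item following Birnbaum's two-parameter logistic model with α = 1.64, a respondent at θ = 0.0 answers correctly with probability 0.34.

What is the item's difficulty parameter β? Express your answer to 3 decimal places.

P(θ) = 1 / (1 + exp(−α(θ − β)))
logit(0.34) = ln(0.34/0.66) = -0.6633
β = θ − logit/(α) = 0.0 − (-0.6633)/1.6400 = 0.4044

0.404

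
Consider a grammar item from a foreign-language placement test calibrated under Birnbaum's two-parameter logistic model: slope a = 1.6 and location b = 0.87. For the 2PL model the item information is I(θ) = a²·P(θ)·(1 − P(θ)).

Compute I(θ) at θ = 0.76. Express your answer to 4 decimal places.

0.6351

P = 1/(1+e^{0.1760}) = 0.4561
P(1−P) = 0.4561 × 0.5439 = 0.2481
I = a² × P(1−P) = 1.6² × 0.2481 = 0.63507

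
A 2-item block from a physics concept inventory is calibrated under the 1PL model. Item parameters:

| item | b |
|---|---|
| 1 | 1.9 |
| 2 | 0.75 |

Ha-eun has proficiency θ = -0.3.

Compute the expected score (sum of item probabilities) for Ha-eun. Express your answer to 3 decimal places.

P(θ) = 1 / (1 + exp(−(θ − b)))
P_1 = 1/(1+e^{2.2000}) = 0.0998
P_2 = 1/(1+e^{1.0500}) = 0.2592
E[score] = 0.0998 + 0.2592 = 0.3590

0.359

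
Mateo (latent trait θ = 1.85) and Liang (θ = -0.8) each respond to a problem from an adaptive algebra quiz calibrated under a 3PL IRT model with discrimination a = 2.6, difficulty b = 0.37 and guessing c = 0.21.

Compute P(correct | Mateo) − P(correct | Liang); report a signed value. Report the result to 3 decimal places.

0.738

P(θ) = c + (1 − c) · 1 / (1 + exp(−a(θ − b)))
P(Mateo) = 0.9835  [exponent 3.8480]
P(Liang) = 0.2460  [exponent -3.0420]
Difference = 0.9835 − 0.2460 = 0.7375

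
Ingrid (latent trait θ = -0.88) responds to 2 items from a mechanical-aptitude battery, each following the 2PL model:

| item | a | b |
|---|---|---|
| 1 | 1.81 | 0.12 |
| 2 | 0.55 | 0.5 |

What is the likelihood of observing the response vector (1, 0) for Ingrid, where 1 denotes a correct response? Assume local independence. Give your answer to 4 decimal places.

P(θ) = 1 / (1 + exp(−a(θ − b)))
P_1 = 1/(1+e^{1.8100}) = 0.1406
P_2 = 1/(1+e^{0.7590}) = 0.3189
L = P_1 × (1−P_2) = 0.1406 × 0.6811 = 0.09579

0.0958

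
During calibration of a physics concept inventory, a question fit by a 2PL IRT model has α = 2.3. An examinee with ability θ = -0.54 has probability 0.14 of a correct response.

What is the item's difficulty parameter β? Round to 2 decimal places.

P(θ) = 1 / (1 + exp(−α(θ − β)))
logit(0.14) = ln(0.14/0.86) = -1.8153
β = θ − logit/(α) = -0.54 − (-1.8153)/2.3000 = 0.2493

0.25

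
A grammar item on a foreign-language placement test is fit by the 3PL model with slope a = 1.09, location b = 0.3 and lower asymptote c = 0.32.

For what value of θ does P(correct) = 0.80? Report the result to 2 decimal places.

1.10

P(θ) = c + (1 − c) · 1 / (1 + exp(−a(θ − b)))
Remove guessing floor: (0.80 − 0.32)/(1 − 0.32) = 0.7059
logit = ln(0.7059/0.2941) = 0.8755
θ = b + logit/(a) = 0.3 + 0.8755/1.0900 = 1.1032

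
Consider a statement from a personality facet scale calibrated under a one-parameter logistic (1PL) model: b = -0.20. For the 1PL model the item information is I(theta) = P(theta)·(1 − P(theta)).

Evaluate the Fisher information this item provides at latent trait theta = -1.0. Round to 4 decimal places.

P = 1/(1+e^{0.8000}) = 0.3100
P(1−P) = 0.3100 × 0.6900 = 0.2139
I = P(1−P) = 0.21391

0.2139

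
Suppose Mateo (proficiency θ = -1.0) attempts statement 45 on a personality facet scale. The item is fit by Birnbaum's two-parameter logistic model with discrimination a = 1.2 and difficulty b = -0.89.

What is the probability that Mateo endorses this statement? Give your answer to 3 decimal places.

0.467

P(θ) = 1 / (1 + exp(−a(θ − b)))
Exponent: 1.2 × (-1.0 − (-0.89)) = -0.1320
1/(1 + e^{0.1320}) = 0.4670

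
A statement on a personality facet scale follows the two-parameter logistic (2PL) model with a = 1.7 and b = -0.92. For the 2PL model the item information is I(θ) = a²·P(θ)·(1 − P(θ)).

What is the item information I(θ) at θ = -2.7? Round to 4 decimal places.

0.1275

P = 1/(1+e^{3.0260}) = 0.0463
P(1−P) = 0.0463 × 0.9537 = 0.0441
I = a² × P(1−P) = 1.7² × 0.0441 = 0.12752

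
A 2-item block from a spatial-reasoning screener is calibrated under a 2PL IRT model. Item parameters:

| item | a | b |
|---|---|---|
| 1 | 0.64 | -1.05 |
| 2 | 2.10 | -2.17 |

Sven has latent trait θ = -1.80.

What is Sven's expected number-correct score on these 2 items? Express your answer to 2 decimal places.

P(θ) = 1 / (1 + exp(−a(θ − b)))
P_1 = 1/(1+e^{0.4800}) = 0.3823
P_2 = 1/(1+e^{-0.7770}) = 0.6850
E[score] = 0.3823 + 0.6850 = 1.0673

1.07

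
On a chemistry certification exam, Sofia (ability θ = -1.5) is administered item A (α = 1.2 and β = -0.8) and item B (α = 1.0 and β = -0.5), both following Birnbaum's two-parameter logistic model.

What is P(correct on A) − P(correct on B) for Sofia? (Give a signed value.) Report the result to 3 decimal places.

0.033

P(θ) = 1 / (1 + exp(−α(θ − β)))
P_A = 0.3015
P_B = 0.2689
P_A − P_B = 0.0326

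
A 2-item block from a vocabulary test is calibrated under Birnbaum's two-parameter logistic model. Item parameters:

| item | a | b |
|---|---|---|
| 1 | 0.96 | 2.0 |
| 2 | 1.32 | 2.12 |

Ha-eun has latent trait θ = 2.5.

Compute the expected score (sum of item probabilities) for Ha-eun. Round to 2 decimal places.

P(θ) = 1 / (1 + exp(−a(θ − b)))
P_1 = 1/(1+e^{-0.4800}) = 0.6177
P_2 = 1/(1+e^{-0.5016}) = 0.6228
E[score] = 0.6177 + 0.6228 = 1.2406

1.24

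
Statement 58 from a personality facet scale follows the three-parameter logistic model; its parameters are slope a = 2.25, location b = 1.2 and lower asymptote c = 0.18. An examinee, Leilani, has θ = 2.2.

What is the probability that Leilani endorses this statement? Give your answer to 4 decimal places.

0.9218

P(θ) = c + (1 − c) · 1 / (1 + exp(−a(θ − b)))
Exponent: 2.25 × (2.2 − 1.2) = 2.2500
1/(1 + e^{-2.2500}) = 0.9047
P = 0.18 + 0.82 × 0.9047 = 0.9218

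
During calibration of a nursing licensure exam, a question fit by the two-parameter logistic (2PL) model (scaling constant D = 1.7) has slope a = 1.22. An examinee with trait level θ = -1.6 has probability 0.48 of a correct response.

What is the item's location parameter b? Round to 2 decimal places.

P(θ) = 1 / (1 + exp(−D·a(θ − b)))
logit(0.48) = ln(0.48/0.52) = -0.0800
b = θ − logit/(1.7·a) = -1.6 − (-0.0800)/2.0740 = -1.5614

-1.56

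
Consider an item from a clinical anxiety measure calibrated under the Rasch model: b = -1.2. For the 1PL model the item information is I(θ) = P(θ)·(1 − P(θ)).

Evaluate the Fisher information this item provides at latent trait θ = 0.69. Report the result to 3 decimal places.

0.114

P = 1/(1+e^{-1.8900}) = 0.8688
P(1−P) = 0.8688 × 0.1312 = 0.1140
I = P(1−P) = 0.11402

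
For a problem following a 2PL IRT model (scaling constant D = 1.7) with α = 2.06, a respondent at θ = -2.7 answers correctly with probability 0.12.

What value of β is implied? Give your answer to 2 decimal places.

-2.13

P(θ) = 1 / (1 + exp(−D·α(θ − β)))
logit(0.12) = ln(0.12/0.88) = -1.9924
β = θ − logit/(1.7·α) = -2.7 − (-1.9924)/3.5020 = -2.1311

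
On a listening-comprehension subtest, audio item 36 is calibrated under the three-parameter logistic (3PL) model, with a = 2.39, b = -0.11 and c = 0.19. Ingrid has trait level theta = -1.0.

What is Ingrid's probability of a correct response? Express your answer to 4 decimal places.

P(theta) = c + (1 − c) · 1 / (1 + exp(−a(theta − b)))
Exponent: 2.39 × (-1.0 − (-0.11)) = -2.1271
1/(1 + e^{2.1271}) = 0.1065
P = 0.19 + 0.81 × 0.1065 = 0.2763

0.2763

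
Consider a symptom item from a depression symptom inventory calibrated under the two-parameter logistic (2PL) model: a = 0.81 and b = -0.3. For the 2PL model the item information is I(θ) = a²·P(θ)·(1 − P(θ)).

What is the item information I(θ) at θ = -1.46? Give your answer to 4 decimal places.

P = 1/(1+e^{0.9396}) = 0.2810
P(1−P) = 0.2810 × 0.7190 = 0.2020
I = a² × P(1−P) = 0.81² × 0.2020 = 0.13255

0.1326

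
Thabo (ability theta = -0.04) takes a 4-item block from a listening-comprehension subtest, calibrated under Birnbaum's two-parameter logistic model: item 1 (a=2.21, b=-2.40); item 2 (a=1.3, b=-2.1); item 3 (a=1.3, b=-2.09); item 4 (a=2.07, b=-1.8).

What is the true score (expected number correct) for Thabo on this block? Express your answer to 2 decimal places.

3.84

P(theta) = 1 / (1 + exp(−a(theta − b)))
P_1 = 1/(1+e^{-5.2156}) = 0.9946
P_2 = 1/(1+e^{-2.6780}) = 0.9357
P_3 = 1/(1+e^{-2.6650}) = 0.9349
P_4 = 1/(1+e^{-3.6432}) = 0.9745
E[score] = 0.9946 + 0.9357 + 0.9349 + 0.9745 = 3.8397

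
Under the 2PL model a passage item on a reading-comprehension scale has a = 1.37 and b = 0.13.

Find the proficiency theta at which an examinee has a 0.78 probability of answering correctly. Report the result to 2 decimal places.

P(theta) = 1 / (1 + exp(−a(theta − b)))
logit = ln(0.7800/0.2200) = 1.2657
theta = b + logit/(a) = 0.13 + 1.2657/1.3700 = 1.0538

1.05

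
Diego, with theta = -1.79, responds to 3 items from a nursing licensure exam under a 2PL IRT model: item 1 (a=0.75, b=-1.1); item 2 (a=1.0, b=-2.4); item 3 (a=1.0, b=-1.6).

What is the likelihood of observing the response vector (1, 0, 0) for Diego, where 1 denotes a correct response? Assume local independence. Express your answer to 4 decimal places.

P(theta) = 1 / (1 + exp(−a(theta − b)))
P_1 = 1/(1+e^{0.5175}) = 0.3734
P_2 = 1/(1+e^{-0.6100}) = 0.6479
P_3 = 1/(1+e^{0.1900}) = 0.4526
L = P_1 × (1−P_2) × (1−P_3) = 0.3734 × 0.3521 × 0.5474 = 0.07196

0.0720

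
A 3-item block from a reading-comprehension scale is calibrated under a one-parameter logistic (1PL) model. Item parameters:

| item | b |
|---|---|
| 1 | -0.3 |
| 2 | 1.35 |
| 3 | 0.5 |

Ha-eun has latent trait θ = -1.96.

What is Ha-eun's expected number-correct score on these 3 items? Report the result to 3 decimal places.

0.274

P(θ) = 1 / (1 + exp(−(θ − b)))
P_1 = 1/(1+e^{1.6600}) = 0.1598
P_2 = 1/(1+e^{3.3100}) = 0.0352
P_3 = 1/(1+e^{2.4600}) = 0.0787
E[score] = 0.1598 + 0.0352 + 0.0787 = 0.2737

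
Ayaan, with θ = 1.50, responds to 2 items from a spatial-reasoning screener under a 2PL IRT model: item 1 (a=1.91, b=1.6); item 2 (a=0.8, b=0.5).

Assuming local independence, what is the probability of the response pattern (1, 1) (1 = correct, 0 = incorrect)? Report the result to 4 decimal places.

P(θ) = 1 / (1 + exp(−a(θ − b)))
P_1 = 1/(1+e^{0.1910}) = 0.4524
P_2 = 1/(1+e^{-0.8000}) = 0.6900
L = P_1 × P_2 = 0.4524 × 0.6900 = 0.31214

0.3121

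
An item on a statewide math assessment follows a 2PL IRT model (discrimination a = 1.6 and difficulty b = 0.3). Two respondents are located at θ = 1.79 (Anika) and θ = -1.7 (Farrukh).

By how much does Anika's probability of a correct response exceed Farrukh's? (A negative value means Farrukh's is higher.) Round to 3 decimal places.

P(θ) = 1 / (1 + exp(−a(θ − b)))
P(Anika) = 0.9156  [exponent 2.3840]
P(Farrukh) = 0.0392  [exponent -3.2000]
Difference = 0.9156 − 0.0392 = 0.8764

0.876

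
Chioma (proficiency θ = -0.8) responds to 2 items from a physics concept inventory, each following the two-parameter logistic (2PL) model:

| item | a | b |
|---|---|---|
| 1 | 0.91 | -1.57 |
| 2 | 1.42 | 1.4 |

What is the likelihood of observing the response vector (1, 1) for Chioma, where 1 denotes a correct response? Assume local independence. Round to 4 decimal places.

0.0282

P(θ) = 1 / (1 + exp(−a(θ − b)))
P_1 = 1/(1+e^{-0.7007}) = 0.6683
P_2 = 1/(1+e^{3.1240}) = 0.0421
L = P_1 × P_2 = 0.6683 × 0.0421 = 0.02816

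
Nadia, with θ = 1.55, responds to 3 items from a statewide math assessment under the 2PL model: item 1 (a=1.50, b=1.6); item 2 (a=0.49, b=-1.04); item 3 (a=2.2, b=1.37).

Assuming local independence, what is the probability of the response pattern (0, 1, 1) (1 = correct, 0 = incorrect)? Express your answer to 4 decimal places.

P(θ) = 1 / (1 + exp(−a(θ − b)))
P_1 = 1/(1+e^{0.0750}) = 0.4813
P_2 = 1/(1+e^{-1.2691}) = 0.7806
P_3 = 1/(1+e^{-0.3960}) = 0.5977
L = (1−P_1) × P_2 × P_3 = 0.5187 × 0.7806 × 0.5977 = 0.24203

0.2420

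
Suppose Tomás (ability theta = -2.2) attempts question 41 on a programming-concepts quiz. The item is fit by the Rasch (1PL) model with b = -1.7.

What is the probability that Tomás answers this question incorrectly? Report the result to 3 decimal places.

P(theta) = 1 / (1 + exp(−(theta − b)))
Exponent: (-2.2 − (-1.7)) = -0.5000
1/(1 + e^{0.5000}) = 0.3775
P = 0.3775
P(incorrect) = 1 − 0.3775 = 0.6225

0.622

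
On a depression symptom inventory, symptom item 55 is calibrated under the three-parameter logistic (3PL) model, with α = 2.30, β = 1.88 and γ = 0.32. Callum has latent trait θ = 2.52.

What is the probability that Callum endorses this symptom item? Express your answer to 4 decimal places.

0.8731

P(θ) = γ + (1 − γ) · 1 / (1 + exp(−α(θ − β)))
Exponent: 2.30 × (2.52 − 1.88) = 1.4720
1/(1 + e^{-1.4720}) = 0.8134
P = 0.32 + 0.68 × 0.8134 = 0.8731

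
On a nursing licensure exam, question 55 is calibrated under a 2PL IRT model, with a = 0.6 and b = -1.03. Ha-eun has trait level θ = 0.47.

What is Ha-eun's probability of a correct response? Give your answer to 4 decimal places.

P(θ) = 1 / (1 + exp(−a(θ − b)))
Exponent: 0.6 × (0.47 − (-1.03)) = 0.9000
1/(1 + e^{-0.9000}) = 0.7109

0.7109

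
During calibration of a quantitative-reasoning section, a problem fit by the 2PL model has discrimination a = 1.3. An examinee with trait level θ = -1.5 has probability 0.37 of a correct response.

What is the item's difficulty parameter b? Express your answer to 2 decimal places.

P(θ) = 1 / (1 + exp(−a(θ − b)))
logit(0.37) = ln(0.37/0.63) = -0.5322
b = θ − logit/(a) = -1.5 − (-0.5322)/1.3000 = -1.0906

-1.09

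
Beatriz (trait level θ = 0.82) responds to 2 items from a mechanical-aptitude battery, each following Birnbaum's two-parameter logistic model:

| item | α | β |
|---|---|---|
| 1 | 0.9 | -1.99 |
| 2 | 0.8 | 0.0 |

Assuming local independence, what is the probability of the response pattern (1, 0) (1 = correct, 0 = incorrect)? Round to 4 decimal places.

0.3164

P(θ) = 1 / (1 + exp(−α(θ − β)))
P_1 = 1/(1+e^{-2.5290}) = 0.9261
P_2 = 1/(1+e^{-0.6560}) = 0.6584
L = P_1 × (1−P_2) = 0.9261 × 0.3416 = 0.31641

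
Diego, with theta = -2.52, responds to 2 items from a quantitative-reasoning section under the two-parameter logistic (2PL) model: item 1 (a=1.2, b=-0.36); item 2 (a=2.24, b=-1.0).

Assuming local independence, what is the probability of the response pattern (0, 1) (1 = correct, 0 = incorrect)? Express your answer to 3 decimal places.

P(theta) = 1 / (1 + exp(−a(theta − b)))
P_1 = 1/(1+e^{2.5920}) = 0.0697
P_2 = 1/(1+e^{3.4048}) = 0.0321
L = (1−P_1) × P_2 = 0.9303 × 0.0321 = 0.02991

0.030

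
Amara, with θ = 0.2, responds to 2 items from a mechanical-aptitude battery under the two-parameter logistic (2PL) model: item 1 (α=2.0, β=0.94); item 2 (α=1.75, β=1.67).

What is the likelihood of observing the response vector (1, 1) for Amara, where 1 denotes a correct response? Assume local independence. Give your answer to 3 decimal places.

0.013

P(θ) = 1 / (1 + exp(−α(θ − β)))
P_1 = 1/(1+e^{1.4800}) = 0.1854
P_2 = 1/(1+e^{2.5725}) = 0.0709
L = P_1 × P_2 = 0.1854 × 0.0709 = 0.01315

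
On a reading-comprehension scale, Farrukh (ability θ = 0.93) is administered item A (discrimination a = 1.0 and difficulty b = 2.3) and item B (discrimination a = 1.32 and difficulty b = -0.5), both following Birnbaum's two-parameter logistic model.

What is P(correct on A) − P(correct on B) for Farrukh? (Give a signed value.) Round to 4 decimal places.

-0.6659

P(θ) = 1 / (1 + exp(−a(θ − b)))
P_A = 0.2026
P_B = 0.8685
P_A − P_B = -0.6659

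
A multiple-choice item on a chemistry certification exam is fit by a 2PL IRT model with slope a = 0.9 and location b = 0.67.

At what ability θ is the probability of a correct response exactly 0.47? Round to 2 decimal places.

P(θ) = 1 / (1 + exp(−a(θ − b)))
logit = ln(0.4700/0.5300) = -0.1201
θ = b + logit/(a) = 0.67 + (-0.1201)/0.9000 = 0.5365

0.54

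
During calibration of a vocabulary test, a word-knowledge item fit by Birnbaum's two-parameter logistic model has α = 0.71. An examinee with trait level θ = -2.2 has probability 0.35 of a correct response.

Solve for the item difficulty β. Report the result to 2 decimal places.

P(θ) = 1 / (1 + exp(−α(θ − β)))
logit(0.35) = ln(0.35/0.65) = -0.6190
β = θ − logit/(α) = -2.2 − (-0.6190)/0.7100 = -1.3281

-1.33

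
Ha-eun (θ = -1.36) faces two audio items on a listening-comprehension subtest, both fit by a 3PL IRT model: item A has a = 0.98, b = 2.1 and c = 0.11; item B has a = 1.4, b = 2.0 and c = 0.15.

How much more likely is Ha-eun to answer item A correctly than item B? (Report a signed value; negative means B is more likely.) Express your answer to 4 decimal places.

-0.0186

P(θ) = c + (1 − c) · 1 / (1 + exp(−a(θ − b)))
P_A = 0.1390
P_B = 0.1576
P_A − P_B = -0.0186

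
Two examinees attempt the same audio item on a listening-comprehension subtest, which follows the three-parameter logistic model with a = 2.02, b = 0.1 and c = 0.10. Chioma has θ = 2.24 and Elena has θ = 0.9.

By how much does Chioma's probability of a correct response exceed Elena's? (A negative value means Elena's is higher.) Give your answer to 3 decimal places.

P(θ) = c + (1 − c) · 1 / (1 + exp(−a(θ − b)))
P(Chioma) = 0.9882  [exponent 4.3228]
P(Elena) = 0.8508  [exponent 1.6160]
Difference = 0.9882 − 0.8508 = 0.1374

0.137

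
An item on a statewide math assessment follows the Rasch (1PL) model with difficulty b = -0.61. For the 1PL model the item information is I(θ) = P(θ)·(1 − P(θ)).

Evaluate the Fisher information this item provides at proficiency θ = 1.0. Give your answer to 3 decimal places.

0.139

P = 1/(1+e^{-1.6100}) = 0.8334
P(1−P) = 0.8334 × 0.1666 = 0.1388
I = P(1−P) = 0.13884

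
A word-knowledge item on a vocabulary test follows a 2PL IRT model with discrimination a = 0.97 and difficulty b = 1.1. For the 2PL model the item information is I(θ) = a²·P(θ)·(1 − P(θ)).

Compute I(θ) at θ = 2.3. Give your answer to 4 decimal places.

0.1706

P = 1/(1+e^{-1.1640}) = 0.7621
P(1−P) = 0.7621 × 0.2379 = 0.1813
I = a² × P(1−P) = 0.97² × 0.1813 = 0.17061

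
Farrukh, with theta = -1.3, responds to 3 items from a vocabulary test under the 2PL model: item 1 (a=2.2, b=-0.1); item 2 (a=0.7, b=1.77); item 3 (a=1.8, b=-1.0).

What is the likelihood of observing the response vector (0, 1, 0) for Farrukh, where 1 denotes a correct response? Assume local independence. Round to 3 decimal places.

P(theta) = 1 / (1 + exp(−a(theta − b)))
P_1 = 1/(1+e^{2.6400}) = 0.0666
P_2 = 1/(1+e^{2.1490}) = 0.1044
P_3 = 1/(1+e^{0.5400}) = 0.3682
L = (1−P_1) × P_2 × (1−P_3) = 0.9334 × 0.1044 × 0.6318 = 0.06158

0.062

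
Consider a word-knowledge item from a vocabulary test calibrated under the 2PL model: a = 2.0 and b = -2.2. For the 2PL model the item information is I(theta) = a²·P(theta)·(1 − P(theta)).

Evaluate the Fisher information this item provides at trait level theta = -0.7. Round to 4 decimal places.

P = 1/(1+e^{-3.0000}) = 0.9526
P(1−P) = 0.9526 × 0.0474 = 0.0452
I = a² × P(1−P) = 2.0² × 0.0452 = 0.18071

0.1807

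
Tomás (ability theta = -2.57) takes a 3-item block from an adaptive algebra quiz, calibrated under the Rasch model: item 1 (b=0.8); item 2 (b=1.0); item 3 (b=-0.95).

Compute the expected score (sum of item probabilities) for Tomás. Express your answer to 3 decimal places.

0.226

P(theta) = 1 / (1 + exp(−(theta − b)))
P_1 = 1/(1+e^{3.3700}) = 0.0332
P_2 = 1/(1+e^{3.5700}) = 0.0274
P_3 = 1/(1+e^{1.6200}) = 0.1652
E[score] = 0.0332 + 0.0274 + 0.1652 = 0.2258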